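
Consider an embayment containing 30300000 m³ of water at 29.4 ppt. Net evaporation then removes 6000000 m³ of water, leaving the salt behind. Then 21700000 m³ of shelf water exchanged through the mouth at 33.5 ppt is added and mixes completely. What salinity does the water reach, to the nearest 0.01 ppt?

After evaporation: salt = 30,300,000×29.4 = 890,820,000; volume = 30,300,000 − 6,000,000 = 24,300,000 m³
After mixing: salt = 890,820,000 + 21,700,000×33.5 = 1,617,770,000; volume = 24,300,000 + 21,700,000 = 46,000,000 m³
S = 1,617,770,000 / 46,000,000 = 35.1689 ppt

35.17 ppt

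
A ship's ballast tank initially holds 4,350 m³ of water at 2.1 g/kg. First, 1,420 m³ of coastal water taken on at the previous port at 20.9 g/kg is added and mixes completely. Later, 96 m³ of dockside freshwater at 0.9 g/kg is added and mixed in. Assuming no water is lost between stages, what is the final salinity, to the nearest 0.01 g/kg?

6.63 g/kg

Total salt / total volume:
Initial salt = 4,350×2.1 = 9,135
After stage 1: salt = 9,135 + 1,420×20.9 = 38,813; volume = 5,770 m³; S = 6.727 g/kg
After stage 2: salt = 38,813 + 96×0.9 = 38,899.4; volume = 5,866 m³
S = 38,899.4 / 5,866 = 6.6313 g/kg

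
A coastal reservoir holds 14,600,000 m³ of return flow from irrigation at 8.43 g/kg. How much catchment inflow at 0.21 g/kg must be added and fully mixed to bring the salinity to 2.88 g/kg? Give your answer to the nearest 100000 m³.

30300000 m³

Salt balance: 14,600,000×8.43 + V×0.21 = (14,600,000+V)×2.88
123,078,000 + 0.21V = 42,048,000 + 2.88V
81,030,000 = 2.67V
V = 30,348,314.61 m³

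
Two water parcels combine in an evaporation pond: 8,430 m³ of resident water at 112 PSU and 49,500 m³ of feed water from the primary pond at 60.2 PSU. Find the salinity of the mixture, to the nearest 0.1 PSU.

67.7 PSU

By conservation of dissolved salt,
salt = 8,430×112 + 49,500×60.2 = 944,160 + 2,979,900 = 3,924,060
volume = 8,430 + 49,500 = 57,930 m³
S = 3,924,060 / 57,930 = 67.738 PSU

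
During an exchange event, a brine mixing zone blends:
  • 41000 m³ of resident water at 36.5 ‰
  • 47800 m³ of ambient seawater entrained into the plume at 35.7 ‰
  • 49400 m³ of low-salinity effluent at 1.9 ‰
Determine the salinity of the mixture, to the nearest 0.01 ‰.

Conserving salt mass:
salt = 41,000×36.5 + 47,800×35.7 + 49,400×1.9 = 1,496,500 + 1,706,460 + 93,860 = 3,296,820
volume = 41,000 + 47,800 + 49,400 = 138,200 m³
S = 3,296,820 / 138,200 = 23.8554 ‰

23.86 ‰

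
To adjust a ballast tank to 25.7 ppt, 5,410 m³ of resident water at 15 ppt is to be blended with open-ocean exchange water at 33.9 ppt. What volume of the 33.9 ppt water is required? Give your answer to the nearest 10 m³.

7060 m³

Salt balance: 5,410×15 + V×33.9 = (5,410+V)×25.7
81,150 + 33.9V = 139,037 + 25.7V
57,887 = 8.2V
V = 7,059.39 m³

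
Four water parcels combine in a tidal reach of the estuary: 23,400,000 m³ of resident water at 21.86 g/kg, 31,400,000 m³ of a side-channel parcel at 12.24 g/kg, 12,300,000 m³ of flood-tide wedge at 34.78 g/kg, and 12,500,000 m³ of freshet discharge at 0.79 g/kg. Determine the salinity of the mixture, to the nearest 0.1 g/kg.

16.8 g/kg

Conserving salt mass:
salt = 23,400,000×21.86 + 31,400,000×12.24 + 12,300,000×34.78 + 12,500,000×0.79 = 511,524,000 + 384,336,000 + 427,794,000 + 9,875,000 = 1,333,529,000
volume = 23,400,000 + 31,400,000 + 12,300,000 + 12,500,000 = 79,600,000 m³
S = 1,333,529,000 / 79,600,000 = 16.753 g/kg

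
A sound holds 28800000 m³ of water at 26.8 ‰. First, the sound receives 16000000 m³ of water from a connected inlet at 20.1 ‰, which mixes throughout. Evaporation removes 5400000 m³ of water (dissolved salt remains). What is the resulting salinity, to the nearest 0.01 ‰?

After mixing: salt = 28,800,000×26.8 + 16,000,000×20.1 = 1,093,440,000; volume = 44,800,000 m³
After evaporation: salt unchanged = 1,093,440,000; volume = 44,800,000 − 5,400,000 = 39,400,000 m³
S = 1,093,440,000 / 39,400,000 = 27.7523 ‰

27.75 ‰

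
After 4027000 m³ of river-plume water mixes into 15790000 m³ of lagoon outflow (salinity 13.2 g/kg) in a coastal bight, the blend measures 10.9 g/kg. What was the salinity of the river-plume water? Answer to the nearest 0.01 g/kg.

1.88 g/kg

Salt balance: 15,790,000×13.2 + 4,027,000×S = 19,817,000×10.9
208,428,000 + 4,027,000·S = 216,005,300
S = (216,005,300 − 208,428,000) / 4,027,000 = 1.8816 g/kg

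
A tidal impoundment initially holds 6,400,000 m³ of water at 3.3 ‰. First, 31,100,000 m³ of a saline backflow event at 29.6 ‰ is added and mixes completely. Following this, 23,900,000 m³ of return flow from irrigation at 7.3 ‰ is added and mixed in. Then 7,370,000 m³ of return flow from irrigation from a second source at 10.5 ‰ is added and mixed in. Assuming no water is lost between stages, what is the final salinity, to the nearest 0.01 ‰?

Conserving salt mass:
Initial salt = 6,400,000×3.3 = 21,120,000
After stage 1: salt = 21,120,000 + 31,100,000×29.6 = 941,680,000; volume = 37,500,000 m³; S = 25.111 ‰
After stage 2: salt = 941,680,000 + 23,900,000×7.3 = 1,116,150,000; volume = 61,400,000 m³; S = 18.178 ‰
After stage 3: salt = 1,116,150,000 + 7,370,000×10.5 = 1,193,535,000; volume = 68,770,000 m³
S = 1,193,535,000 / 68,770,000 = 17.3555 ‰

17.36 ‰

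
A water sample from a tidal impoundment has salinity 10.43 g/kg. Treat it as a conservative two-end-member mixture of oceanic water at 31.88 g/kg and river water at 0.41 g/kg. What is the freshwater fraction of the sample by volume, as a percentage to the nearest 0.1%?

68.2%

Let f be the freshwater fraction. Salt balance per unit volume:
f×0.41 + (1−f)×31.88 = 10.43
f = (31.88 − 10.43) / (31.88 − 0.41) = 21.45/31.47 = 0.6816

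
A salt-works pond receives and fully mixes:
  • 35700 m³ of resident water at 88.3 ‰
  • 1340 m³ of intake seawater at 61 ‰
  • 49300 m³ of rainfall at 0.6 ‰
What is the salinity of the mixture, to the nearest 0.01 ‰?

37.80 ‰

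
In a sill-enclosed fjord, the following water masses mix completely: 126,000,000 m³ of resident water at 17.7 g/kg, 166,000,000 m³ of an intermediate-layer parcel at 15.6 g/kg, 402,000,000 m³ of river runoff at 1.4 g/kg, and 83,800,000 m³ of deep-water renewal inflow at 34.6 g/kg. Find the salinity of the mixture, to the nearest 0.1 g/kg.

10.6 g/kg

Total salt / total volume:
salt = 126,000,000×17.7 + 166,000,000×15.6 + 402,000,000×1.4 + 83,800,000×34.6 = 2,230,200,000 + 2,589,600,000 + 562,800,000 + 2,899,480,000 = 8,282,080,000
volume = 126,000,000 + 166,000,000 + 402,000,000 + 83,800,000 = 777,800,000 m³
S = 8,282,080,000 / 777,800,000 = 10.648 g/kg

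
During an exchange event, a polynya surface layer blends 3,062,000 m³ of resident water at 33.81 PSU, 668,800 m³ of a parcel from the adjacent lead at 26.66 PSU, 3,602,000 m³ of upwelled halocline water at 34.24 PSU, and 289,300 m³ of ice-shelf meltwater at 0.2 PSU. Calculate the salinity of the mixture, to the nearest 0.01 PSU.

Total salt / total volume:
salt = 3,062,000×33.81 + 668,800×26.66 + 3,602,000×34.24 + 289,300×0.2 = 103,526,220 + 17,830,208 + 123,332,480 + 57,860 = 244,746,768
volume = 3,062,000 + 668,800 + 3,602,000 + 289,300 = 7,622,100 m³
S = 244,746,768 / 7,622,100 = 32.1101 PSU

32.11 PSU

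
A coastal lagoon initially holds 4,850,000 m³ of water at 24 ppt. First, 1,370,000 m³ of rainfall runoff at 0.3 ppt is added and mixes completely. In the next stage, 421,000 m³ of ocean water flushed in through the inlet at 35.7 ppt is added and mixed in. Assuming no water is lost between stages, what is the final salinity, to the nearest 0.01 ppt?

Conserving salt mass:
Initial salt = 4,850,000×24 = 116,400,000
After stage 1: salt = 116,400,000 + 1,370,000×0.3 = 116,811,000; volume = 6,220,000 m³; S = 18.78 ppt
After stage 2: salt = 116,811,000 + 421,000×35.7 = 131,840,700; volume = 6,641,000 m³
S = 131,840,700 / 6,641,000 = 19.8525 ppt

19.85 ppt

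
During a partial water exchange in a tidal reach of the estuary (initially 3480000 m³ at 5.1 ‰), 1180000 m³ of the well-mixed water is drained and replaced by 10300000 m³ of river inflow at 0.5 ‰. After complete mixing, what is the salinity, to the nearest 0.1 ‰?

1.3 ‰

Remaining after removal: 2,300,000 m³ at 5.1 ‰ (salt = 11,730,000)
After addition: salt = 11,730,000 + 10,300,000×0.5 = 16,880,000; volume = 12,600,000 m³
S = 16,880,000 / 12,600,000 = 1.3397 ‰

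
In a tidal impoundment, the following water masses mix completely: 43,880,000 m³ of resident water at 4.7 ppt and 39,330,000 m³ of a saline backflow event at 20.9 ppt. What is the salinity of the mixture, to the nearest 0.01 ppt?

12.36 ppt

Weighted by volume,
salt = 43,880,000×4.7 + 39,330,000×20.9 = 206,236,000 + 821,997,000 = 1,028,233,000
volume = 43,880,000 + 39,330,000 = 83,210,000 m³
S = 1,028,233,000 / 83,210,000 = 12.3571 ppt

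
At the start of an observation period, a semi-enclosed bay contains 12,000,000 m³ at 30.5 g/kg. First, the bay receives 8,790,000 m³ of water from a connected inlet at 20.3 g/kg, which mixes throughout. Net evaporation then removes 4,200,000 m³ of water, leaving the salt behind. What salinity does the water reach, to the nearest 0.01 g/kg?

After mixing: salt = 12,000,000×30.5 + 8,790,000×20.3 = 544,437,000; volume = 20,790,000 m³
After evaporation: salt unchanged = 544,437,000; volume = 20,790,000 − 4,200,000 = 16,590,000 m³
S = 544,437,000 / 16,590,000 = 32.8172 g/kg

32.82 g/kg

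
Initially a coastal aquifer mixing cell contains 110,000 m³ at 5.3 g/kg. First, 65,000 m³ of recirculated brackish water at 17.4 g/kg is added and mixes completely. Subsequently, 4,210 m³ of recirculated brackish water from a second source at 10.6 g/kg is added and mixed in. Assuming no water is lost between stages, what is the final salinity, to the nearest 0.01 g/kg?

9.81 g/kg

Weighted by volume,
Initial salt = 110,000×5.3 = 583,000
After stage 1: salt = 583,000 + 65,000×17.4 = 1,714,000; volume = 175,000 m³; S = 9.794 g/kg
After stage 2: salt = 1,714,000 + 4,210×10.6 = 1,758,626; volume = 179,210 m³
S = 1,758,626 / 179,210 = 9.8132 g/kg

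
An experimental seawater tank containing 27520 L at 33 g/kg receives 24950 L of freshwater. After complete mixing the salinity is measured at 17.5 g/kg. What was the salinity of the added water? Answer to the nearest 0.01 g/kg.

Salt balance: 27,520×33 + 24,950×S = 52,470×17.5
908,160 + 24,950·S = 918,225
S = (918,225 − 908,160) / 24,950 = 0.4034 g/kg

0.40 g/kg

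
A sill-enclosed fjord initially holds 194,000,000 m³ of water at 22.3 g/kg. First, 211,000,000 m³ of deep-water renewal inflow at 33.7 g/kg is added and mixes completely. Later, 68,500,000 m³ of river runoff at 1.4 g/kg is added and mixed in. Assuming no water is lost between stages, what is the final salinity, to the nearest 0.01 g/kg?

24.36 g/kg

By conservation of dissolved salt,
Initial salt = 194,000,000×22.3 = 4,326,200,000
After stage 1: salt = 4,326,200,000 + 211,000,000×33.7 = 11,436,900,000; volume = 405,000,000 m³; S = 28.239 g/kg
After stage 2: salt = 11,436,900,000 + 68,500,000×1.4 = 11,532,800,000; volume = 473,500,000 m³
S = 11,532,800,000 / 473,500,000 = 24.3565 g/kg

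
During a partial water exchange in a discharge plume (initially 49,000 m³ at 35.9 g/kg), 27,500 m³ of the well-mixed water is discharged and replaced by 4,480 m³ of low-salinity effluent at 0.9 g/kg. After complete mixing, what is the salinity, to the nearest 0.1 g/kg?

29.9 g/kg

Remaining after removal: 21,500 m³ at 35.9 g/kg (salt = 771,850)
After addition: salt = 771,850 + 4,480×0.9 = 775,882; volume = 25,980 m³
S = 775,882 / 25,980 = 29.8646 g/kg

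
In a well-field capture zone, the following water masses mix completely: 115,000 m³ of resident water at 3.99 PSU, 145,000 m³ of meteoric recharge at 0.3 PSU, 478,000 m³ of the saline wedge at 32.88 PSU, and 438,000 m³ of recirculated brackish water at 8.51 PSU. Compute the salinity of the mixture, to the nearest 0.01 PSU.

Salt balance:
salt = 115,000×3.99 + 145,000×0.3 + 478,000×32.88 + 438,000×8.51 = 458,850 + 43,500 + 15,716,640 + 3,727,380 = 19,946,370
volume = 115,000 + 145,000 + 478,000 + 438,000 = 1,176,000 m³
S = 19,946,370 / 1,176,000 = 16.9612 PSU

16.96 PSU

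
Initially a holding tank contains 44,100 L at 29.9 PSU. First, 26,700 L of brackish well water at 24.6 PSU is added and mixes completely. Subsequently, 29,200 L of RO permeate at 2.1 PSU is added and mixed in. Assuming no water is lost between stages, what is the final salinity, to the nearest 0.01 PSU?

20.37 PSU

By conservation of dissolved salt,
Initial salt = 44,100×29.9 = 1,318,590
After stage 1: salt = 1,318,590 + 26,700×24.6 = 1,975,410; volume = 70,800 L; S = 27.901 PSU
After stage 2: salt = 1,975,410 + 29,200×2.1 = 2,036,730; volume = 100,000 L
S = 2,036,730 / 100,000 = 20.3673 PSU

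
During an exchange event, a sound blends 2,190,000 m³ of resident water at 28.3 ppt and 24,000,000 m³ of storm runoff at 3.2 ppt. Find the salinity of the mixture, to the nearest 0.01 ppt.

Mass of salt is conserved:
salt = 2,190,000×28.3 + 24,000,000×3.2 = 61,977,000 + 76,800,000 = 138,777,000
volume = 2,190,000 + 24,000,000 = 26,190,000 m³
S = 138,777,000 / 26,190,000 = 5.2989 ppt

5.30 ppt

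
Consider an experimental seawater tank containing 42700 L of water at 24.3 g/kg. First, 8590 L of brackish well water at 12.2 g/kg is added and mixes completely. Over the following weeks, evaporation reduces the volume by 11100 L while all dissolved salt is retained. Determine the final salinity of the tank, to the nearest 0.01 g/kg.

28.43 g/kg

After mixing: salt = 42,700×24.3 + 8,590×12.2 = 1,142,408; volume = 51,290 L
After evaporation: salt unchanged = 1,142,408; volume = 51,290 − 11,100 = 40,190 L
S = 1,142,408 / 40,190 = 28.4252 g/kg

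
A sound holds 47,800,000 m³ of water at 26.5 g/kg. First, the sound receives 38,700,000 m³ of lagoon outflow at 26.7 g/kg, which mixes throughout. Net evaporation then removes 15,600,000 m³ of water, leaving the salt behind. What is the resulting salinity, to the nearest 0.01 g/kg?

32.44 g/kg

After mixing: salt = 47,800,000×26.5 + 38,700,000×26.7 = 2,299,990,000; volume = 86,500,000 m³
After evaporation: salt unchanged = 2,299,990,000; volume = 86,500,000 − 15,600,000 = 70,900,000 m³
S = 2,299,990,000 / 70,900,000 = 32.4399 g/kg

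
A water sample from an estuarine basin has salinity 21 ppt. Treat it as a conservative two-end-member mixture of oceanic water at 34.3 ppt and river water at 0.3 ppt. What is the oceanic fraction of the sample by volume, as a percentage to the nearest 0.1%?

Let g be the oceanic fraction. Salt balance per unit volume:
g×34.3 + (1−g)×0.3 = 21
g = (21 − 0.3) / (34.3 − 0.3) = 20.7/34 = 0.6088

60.9%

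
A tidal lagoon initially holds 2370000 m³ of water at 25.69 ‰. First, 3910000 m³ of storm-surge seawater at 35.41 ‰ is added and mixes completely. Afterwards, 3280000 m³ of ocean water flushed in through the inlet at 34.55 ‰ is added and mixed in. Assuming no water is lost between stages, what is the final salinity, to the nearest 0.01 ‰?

32.71 ‰

Mass of salt is conserved:
Initial salt = 2,370,000×25.69 = 60,885,300
After stage 1: salt = 60,885,300 + 3,910,000×35.41 = 199,338,400; volume = 6,280,000 m³; S = 31.742 ‰
After stage 2: salt = 199,338,400 + 3,280,000×34.55 = 312,662,400; volume = 9,560,000 m³
S = 312,662,400 / 9,560,000 = 32.7053 ‰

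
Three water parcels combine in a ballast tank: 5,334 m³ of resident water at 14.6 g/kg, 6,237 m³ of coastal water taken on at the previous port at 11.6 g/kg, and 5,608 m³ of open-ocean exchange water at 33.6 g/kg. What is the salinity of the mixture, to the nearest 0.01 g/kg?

Conserving salt mass:
salt = 5,334×14.6 + 6,237×11.6 + 5,608×33.6 = 77,876.4 + 72,349.2 + 188,428.8 = 338,654.4
volume = 5,334 + 6,237 + 5,608 = 17,179 m³
S = 338,654.4 / 17,179 = 19.7133 g/kg

19.71 g/kg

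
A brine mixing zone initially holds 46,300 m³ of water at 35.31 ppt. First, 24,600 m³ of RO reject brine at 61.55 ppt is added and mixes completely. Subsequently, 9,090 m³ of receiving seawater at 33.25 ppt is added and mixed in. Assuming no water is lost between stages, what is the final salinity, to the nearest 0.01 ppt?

Conserving salt mass:
Initial salt = 46,300×35.31 = 1,634,853
After stage 1: salt = 1,634,853 + 24,600×61.55 = 3,148,983; volume = 70,900 m³; S = 44.414 ppt
After stage 2: salt = 3,148,983 + 9,090×33.25 = 3,451,225.5; volume = 79,990 m³
S = 3,451,225.5 / 79,990 = 43.1457 ppt

43.15 ppt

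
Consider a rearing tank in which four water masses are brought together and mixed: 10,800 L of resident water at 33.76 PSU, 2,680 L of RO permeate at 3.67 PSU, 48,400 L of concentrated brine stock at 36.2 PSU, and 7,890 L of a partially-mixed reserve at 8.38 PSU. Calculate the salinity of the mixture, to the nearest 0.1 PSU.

31.4 PSU

By conservation of dissolved salt,
salt = 10,800×33.76 + 2,680×3.67 + 48,400×36.2 + 7,890×8.38 = 364,608 + 9,835.6 + 1,752,080 + 66,118.2 = 2,192,641.8
volume = 10,800 + 2,680 + 48,400 + 7,890 = 69,770 L
S = 2,192,641.8 / 69,770 = 31.427 PSU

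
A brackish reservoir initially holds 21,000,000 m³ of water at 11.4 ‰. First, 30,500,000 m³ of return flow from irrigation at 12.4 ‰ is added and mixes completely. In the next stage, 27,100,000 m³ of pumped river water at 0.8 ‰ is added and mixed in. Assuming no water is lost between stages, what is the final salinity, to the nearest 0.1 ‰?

Salt balance:
Initial salt = 21,000,000×11.4 = 239,400,000
After stage 1: salt = 239,400,000 + 30,500,000×12.4 = 617,600,000; volume = 51,500,000 m³; S = 11.992 ‰
After stage 2: salt = 617,600,000 + 27,100,000×0.8 = 639,280,000; volume = 78,600,000 m³
S = 639,280,000 / 78,600,000 = 8.1333 ‰

8.1 ‰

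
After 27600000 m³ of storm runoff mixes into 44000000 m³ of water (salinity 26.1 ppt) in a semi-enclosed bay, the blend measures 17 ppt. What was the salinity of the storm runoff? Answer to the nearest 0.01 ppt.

Salt balance: 44,000,000×26.1 + 27,600,000×S = 71,600,000×17
1,148,400,000 + 27,600,000·S = 1,217,200,000
S = (1,217,200,000 − 1,148,400,000) / 27,600,000 = 2.4928 ppt

2.49 ppt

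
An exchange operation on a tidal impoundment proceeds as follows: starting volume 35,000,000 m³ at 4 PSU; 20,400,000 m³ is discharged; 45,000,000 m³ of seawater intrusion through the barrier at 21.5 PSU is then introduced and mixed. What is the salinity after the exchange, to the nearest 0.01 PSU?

17.21 PSU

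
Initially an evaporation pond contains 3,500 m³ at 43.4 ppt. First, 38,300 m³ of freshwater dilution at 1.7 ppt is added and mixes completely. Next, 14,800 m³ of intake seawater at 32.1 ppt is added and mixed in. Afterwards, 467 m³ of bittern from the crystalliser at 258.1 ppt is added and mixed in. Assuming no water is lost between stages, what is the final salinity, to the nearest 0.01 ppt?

14.24 ppt

Total salt / total volume:
Initial salt = 3,500×43.4 = 151,900
After stage 1: salt = 151,900 + 38,300×1.7 = 217,010; volume = 41,800 m³; S = 5.192 ppt
After stage 2: salt = 217,010 + 14,800×32.1 = 692,090; volume = 56,600 m³; S = 12.228 ppt
After stage 3: salt = 692,090 + 467×258.1 = 812,622.7; volume = 57,067 m³
S = 812,622.7 / 57,067 = 14.2398 ppt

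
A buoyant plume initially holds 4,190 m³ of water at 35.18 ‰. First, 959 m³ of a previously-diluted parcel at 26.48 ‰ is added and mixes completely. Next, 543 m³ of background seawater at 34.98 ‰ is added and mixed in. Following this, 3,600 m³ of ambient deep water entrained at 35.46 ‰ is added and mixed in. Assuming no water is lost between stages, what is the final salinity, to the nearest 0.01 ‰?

34.38 ‰

Total salt / total volume:
Initial salt = 4,190×35.18 = 147,404.2
After stage 1: salt = 147,404.2 + 959×26.48 = 172,798.52; volume = 5,149 m³; S = 33.56 ‰
After stage 2: salt = 172,798.52 + 543×34.98 = 191,792.66; volume = 5,692 m³; S = 33.695 ‰
After stage 3: salt = 191,792.66 + 3,600×35.46 = 319,448.66; volume = 9,292 m³
S = 319,448.66 / 9,292 = 34.3789 ‰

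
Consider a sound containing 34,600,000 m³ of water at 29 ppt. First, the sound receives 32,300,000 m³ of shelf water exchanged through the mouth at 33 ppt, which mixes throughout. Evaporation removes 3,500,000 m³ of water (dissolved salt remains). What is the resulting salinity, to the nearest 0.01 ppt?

32.64 ppt

After mixing: salt = 34,600,000×29 + 32,300,000×33 = 2,069,300,000; volume = 66,900,000 m³
After evaporation: salt unchanged = 2,069,300,000; volume = 66,900,000 − 3,500,000 = 63,400,000 m³
S = 2,069,300,000 / 63,400,000 = 32.6388 ppt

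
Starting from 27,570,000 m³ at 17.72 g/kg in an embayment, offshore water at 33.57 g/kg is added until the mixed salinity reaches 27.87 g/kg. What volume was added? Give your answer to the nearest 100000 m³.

49100000 m³

Salt balance: 27,570,000×17.72 + V×33.57 = (27,570,000+V)×27.87
488,540,400 + 33.57V = 768,375,900 + 27.87V
279,835,500 = 5.7V
V = 49,093,947.37 m³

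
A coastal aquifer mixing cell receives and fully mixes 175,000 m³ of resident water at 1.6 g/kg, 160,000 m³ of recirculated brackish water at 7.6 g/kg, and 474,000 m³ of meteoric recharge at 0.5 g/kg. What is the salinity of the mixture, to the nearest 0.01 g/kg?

Salt balance:
salt = 175,000×1.6 + 160,000×7.6 + 474,000×0.5 = 280,000 + 1,216,000 + 237,000 = 1,733,000
volume = 175,000 + 160,000 + 474,000 = 809,000 m³
S = 1,733,000 / 809,000 = 2.1422 g/kg

2.14 g/kg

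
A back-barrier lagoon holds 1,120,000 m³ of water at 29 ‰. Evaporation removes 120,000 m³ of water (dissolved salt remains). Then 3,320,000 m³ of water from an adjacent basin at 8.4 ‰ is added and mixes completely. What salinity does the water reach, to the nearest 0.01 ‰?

13.97 ‰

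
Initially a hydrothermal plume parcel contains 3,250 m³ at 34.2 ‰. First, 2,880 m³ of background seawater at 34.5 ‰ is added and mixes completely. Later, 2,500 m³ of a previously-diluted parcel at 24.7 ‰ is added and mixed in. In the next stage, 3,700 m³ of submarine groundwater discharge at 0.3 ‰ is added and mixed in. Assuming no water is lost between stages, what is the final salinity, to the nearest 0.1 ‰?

22.2 ‰

Mass of salt is conserved:
Initial salt = 3,250×34.2 = 111,150
After stage 1: salt = 111,150 + 2,880×34.5 = 210,510; volume = 6,130 m³; S = 34.341 ‰
After stage 2: salt = 210,510 + 2,500×24.7 = 272,260; volume = 8,630 m³; S = 31.548 ‰
After stage 3: salt = 272,260 + 3,700×0.3 = 273,370; volume = 12,330 m³
S = 273,370 / 12,330 = 22.1711 ‰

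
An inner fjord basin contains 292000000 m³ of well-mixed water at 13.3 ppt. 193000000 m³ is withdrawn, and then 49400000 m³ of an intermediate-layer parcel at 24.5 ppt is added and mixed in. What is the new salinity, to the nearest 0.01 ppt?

17.03 ppt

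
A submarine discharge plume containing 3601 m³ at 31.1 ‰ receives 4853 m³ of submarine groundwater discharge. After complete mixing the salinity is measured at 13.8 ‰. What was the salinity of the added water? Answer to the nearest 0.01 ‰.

0.96 ‰

Salt balance: 3,601×31.1 + 4,853×S = 8,454×13.8
111,991.1 + 4,853·S = 116,665.2
S = (116,665.2 − 111,991.1) / 4,853 = 0.9631 ‰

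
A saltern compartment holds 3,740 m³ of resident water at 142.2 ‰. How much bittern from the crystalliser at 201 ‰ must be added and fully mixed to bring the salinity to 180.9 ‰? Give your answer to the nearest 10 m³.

Salt balance: 3,740×142.2 + V×201 = (3,740+V)×180.9
531,828 + 201V = 676,566 + 180.9V
144,738 = 20.1V
V = 7,200.9 m³

7200 m³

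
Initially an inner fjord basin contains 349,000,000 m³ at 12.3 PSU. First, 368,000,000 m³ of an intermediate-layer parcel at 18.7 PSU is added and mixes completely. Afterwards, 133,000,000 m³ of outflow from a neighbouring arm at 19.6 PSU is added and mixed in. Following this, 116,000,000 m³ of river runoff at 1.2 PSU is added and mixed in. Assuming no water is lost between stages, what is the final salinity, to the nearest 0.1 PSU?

14.4 PSU

Total salt / total volume:
Initial salt = 349,000,000×12.3 = 4,292,700,000
After stage 1: salt = 4,292,700,000 + 368,000,000×18.7 = 11,174,300,000; volume = 717,000,000 m³; S = 15.585 PSU
After stage 2: salt = 11,174,300,000 + 133,000,000×19.6 = 13,781,100,000; volume = 850,000,000 m³; S = 16.213 PSU
After stage 3: salt = 13,781,100,000 + 116,000,000×1.2 = 13,920,300,000; volume = 966,000,000 m³
S = 13,920,300,000 / 966,000,000 = 14.4102 PSU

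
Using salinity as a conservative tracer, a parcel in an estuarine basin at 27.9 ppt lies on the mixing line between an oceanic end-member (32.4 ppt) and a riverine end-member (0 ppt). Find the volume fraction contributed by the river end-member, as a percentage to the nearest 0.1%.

Let f be the freshwater fraction. Salt balance per unit volume:
f×0 + (1−f)×32.4 = 27.9
f = (32.4 − 27.9) / (32.4 − 0) = 4.5/32.4 = 0.1389

13.9%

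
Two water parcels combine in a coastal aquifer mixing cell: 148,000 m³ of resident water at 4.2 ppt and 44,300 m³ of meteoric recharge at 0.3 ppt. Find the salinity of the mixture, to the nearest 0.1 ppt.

3.3 ppt

Mass of salt is conserved:
salt = 148,000×4.2 + 44,300×0.3 = 621,600 + 13,290 = 634,890
volume = 148,000 + 44,300 = 192,300 m³
S = 634,890 / 192,300 = 3.302 ppt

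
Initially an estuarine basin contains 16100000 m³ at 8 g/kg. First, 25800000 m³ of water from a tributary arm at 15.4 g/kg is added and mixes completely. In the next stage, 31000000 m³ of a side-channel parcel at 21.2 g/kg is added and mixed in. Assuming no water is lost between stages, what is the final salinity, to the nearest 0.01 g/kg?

16.23 g/kg

Weighted by volume,
Initial salt = 16,100,000×8 = 128,800,000
After stage 1: salt = 128,800,000 + 25,800,000×15.4 = 526,120,000; volume = 41,900,000 m³; S = 12.557 g/kg
After stage 2: salt = 526,120,000 + 31,000,000×21.2 = 1,183,320,000; volume = 72,900,000 m³
S = 1,183,320,000 / 72,900,000 = 16.2321 g/kg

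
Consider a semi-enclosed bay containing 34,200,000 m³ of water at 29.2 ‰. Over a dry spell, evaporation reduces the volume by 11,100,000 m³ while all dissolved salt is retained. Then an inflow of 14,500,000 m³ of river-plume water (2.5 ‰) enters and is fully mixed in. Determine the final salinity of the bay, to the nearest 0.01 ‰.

After evaporation: salt = 34,200,000×29.2 = 998,640,000; volume = 34,200,000 − 11,100,000 = 23,100,000 m³
After mixing: salt = 998,640,000 + 14,500,000×2.5 = 1,034,890,000; volume = 23,100,000 + 14,500,000 = 37,600,000 m³
S = 1,034,890,000 / 37,600,000 = 27.5237 ‰

27.52 ‰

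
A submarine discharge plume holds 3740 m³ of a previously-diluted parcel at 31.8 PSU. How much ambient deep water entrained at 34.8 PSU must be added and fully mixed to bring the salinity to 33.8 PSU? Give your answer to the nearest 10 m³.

7480 m³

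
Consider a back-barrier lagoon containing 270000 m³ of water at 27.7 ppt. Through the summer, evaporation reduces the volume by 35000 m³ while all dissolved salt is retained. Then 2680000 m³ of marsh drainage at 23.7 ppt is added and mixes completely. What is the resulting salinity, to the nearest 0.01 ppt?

24.36 ppt

After evaporation: salt = 270,000×27.7 = 7,479,000; volume = 270,000 − 35,000 = 235,000 m³
After mixing: salt = 7,479,000 + 2,680,000×23.7 = 70,995,000; volume = 235,000 + 2,680,000 = 2,915,000 m³
S = 70,995,000 / 2,915,000 = 24.3551 ppt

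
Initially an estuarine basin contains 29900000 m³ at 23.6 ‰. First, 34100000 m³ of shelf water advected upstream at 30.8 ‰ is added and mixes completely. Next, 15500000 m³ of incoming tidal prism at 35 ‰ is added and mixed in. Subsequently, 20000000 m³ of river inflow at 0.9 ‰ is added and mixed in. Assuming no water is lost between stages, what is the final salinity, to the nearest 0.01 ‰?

23.28 ‰

By conservation of dissolved salt,
Initial salt = 29,900,000×23.6 = 705,640,000
After stage 1: salt = 705,640,000 + 34,100,000×30.8 = 1,755,920,000; volume = 64,000,000 m³; S = 27.436 ‰
After stage 2: salt = 1,755,920,000 + 15,500,000×35 = 2,298,420,000; volume = 79,500,000 m³; S = 28.911 ‰
After stage 3: salt = 2,298,420,000 + 20,000,000×0.9 = 2,316,420,000; volume = 99,500,000 m³
S = 2,316,420,000 / 99,500,000 = 23.2806 ‰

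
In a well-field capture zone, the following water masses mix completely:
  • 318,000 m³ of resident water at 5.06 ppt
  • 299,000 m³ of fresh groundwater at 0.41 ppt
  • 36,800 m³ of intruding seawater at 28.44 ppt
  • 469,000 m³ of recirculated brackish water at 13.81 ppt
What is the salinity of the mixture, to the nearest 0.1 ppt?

Salt balance:
salt = 318,000×5.06 + 299,000×0.41 + 36,800×28.44 + 469,000×13.81 = 1,609,080 + 122,590 + 1,046,592 + 6,476,890 = 9,255,152
volume = 318,000 + 299,000 + 36,800 + 469,000 = 1,122,800 m³
S = 9,255,152 / 1,122,800 = 8.243 ppt

8.2 ppt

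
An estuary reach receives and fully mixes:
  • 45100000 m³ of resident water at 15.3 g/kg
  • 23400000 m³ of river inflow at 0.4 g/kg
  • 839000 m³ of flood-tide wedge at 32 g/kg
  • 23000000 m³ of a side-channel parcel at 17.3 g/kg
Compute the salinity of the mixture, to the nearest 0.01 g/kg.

12.17 g/kg

Total salt / total volume:
salt = 45,100,000×15.3 + 23,400,000×0.4 + 839,000×32 + 23,000,000×17.3 = 690,030,000 + 9,360,000 + 26,848,000 + 397,900,000 = 1,124,138,000
volume = 45,100,000 + 23,400,000 + 839,000 + 23,000,000 = 92,339,000 m³
S = 1,124,138,000 / 92,339,000 = 12.174 g/kg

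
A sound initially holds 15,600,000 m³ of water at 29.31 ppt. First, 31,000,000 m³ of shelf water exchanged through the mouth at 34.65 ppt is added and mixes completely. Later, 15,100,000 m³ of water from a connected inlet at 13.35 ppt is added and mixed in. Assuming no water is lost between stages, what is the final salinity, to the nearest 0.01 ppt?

28.09 ppt

By conservation of dissolved salt,
Initial salt = 15,600,000×29.31 = 457,236,000
After stage 1: salt = 457,236,000 + 31,000,000×34.65 = 1,531,386,000; volume = 46,600,000 m³; S = 32.862 ppt
After stage 2: salt = 1,531,386,000 + 15,100,000×13.35 = 1,732,971,000; volume = 61,700,000 m³
S = 1,732,971,000 / 61,700,000 = 28.0871 ppt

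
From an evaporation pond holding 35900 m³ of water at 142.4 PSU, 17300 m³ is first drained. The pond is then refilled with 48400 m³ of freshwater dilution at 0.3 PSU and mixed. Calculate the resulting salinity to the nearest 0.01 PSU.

39.75 PSU

Remaining after removal: 18,600 m³ at 142.4 PSU (salt = 2,648,640)
After addition: salt = 2,648,640 + 48,400×0.3 = 2,663,160; volume = 67,000 m³
S = 2,663,160 / 67,000 = 39.7487 PSU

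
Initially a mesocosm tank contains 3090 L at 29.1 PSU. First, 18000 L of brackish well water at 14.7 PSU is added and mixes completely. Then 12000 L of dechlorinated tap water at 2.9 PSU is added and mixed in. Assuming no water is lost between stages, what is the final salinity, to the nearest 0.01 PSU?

Conserving salt mass:
Initial salt = 3,090×29.1 = 89,919
After stage 1: salt = 89,919 + 18,000×14.7 = 354,519; volume = 21,090 L; S = 16.81 PSU
After stage 2: salt = 354,519 + 12,000×2.9 = 389,319; volume = 33,090 L
S = 389,319 / 33,090 = 11.7655 PSU

11.77 PSU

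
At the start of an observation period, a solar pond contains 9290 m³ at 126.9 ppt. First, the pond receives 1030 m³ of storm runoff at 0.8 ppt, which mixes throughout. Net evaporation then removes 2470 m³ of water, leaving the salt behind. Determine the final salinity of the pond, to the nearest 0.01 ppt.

150.28 ppt

After mixing: salt = 9,290×126.9 + 1,030×0.8 = 1,179,725; volume = 10,320 m³
After evaporation: salt unchanged = 1,179,725; volume = 10,320 − 2,470 = 7,850 m³
S = 1,179,725 / 7,850 = 150.2834 ppt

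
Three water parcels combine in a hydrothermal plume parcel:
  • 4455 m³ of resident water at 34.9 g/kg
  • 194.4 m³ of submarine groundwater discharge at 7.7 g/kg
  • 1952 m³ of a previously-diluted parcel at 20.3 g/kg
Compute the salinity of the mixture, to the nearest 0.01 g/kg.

Salt balance:
salt = 4,455×34.9 + 194.4×7.7 + 1,952×20.3 = 155,479.5 + 1,496.88 + 39,625.6 = 196,601.98
volume = 4,455 + 194.4 + 1,952 = 6,601.4 m³
S = 196,601.98 / 6,601.4 = 29.7819 g/kg

29.78 g/kg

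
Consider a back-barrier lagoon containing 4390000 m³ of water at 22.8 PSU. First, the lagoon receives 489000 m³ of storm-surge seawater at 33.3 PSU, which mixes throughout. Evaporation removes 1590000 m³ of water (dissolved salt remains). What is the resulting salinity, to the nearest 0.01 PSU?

35.38 PSU

After mixing: salt = 4,390,000×22.8 + 489,000×33.3 = 116,375,700; volume = 4,879,000 m³
After evaporation: salt unchanged = 116,375,700; volume = 4,879,000 − 1,590,000 = 3,289,000 m³
S = 116,375,700 / 3,289,000 = 35.3833 PSU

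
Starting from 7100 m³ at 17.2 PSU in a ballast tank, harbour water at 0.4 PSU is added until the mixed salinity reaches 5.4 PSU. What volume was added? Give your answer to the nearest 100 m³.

16800 m³

Salt balance: 7,100×17.2 + V×0.4 = (7,100+V)×5.4
122,120 + 0.4V = 38,340 + 5.4V
83,780 = 5V
V = 16,756 m³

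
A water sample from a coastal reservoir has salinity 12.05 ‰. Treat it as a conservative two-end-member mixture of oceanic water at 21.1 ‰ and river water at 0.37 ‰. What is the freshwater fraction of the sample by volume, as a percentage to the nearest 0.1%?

Let f be the freshwater fraction. Salt balance per unit volume:
f×0.37 + (1−f)×21.1 = 12.05
f = (21.1 − 12.05) / (21.1 − 0.37) = 9.05/20.73 = 0.4366

43.7%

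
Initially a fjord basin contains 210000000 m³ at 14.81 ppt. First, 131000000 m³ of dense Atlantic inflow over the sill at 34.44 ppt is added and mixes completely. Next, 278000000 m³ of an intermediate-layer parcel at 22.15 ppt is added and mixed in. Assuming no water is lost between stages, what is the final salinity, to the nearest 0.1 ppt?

22.3 ppt

Total salt / total volume:
Initial salt = 210,000,000×14.81 = 3,110,100,000
After stage 1: salt = 3,110,100,000 + 131,000,000×34.44 = 7,621,740,000; volume = 341,000,000 m³; S = 22.351 ppt
After stage 2: salt = 7,621,740,000 + 278,000,000×22.15 = 13,779,440,000; volume = 619,000,000 m³
S = 13,779,440,000 / 619,000,000 = 22.2608 ppt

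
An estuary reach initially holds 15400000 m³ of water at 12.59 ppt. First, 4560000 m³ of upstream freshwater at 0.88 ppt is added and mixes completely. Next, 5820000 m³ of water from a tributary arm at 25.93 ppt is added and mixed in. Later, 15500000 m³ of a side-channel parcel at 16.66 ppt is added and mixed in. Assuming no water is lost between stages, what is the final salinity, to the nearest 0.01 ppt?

14.71 ppt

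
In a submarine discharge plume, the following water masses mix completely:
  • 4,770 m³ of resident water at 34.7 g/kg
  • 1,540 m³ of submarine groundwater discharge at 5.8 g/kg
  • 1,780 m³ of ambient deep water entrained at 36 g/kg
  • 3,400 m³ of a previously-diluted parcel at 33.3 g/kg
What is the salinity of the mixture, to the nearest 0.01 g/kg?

Weighted by volume,
salt = 4,770×34.7 + 1,540×5.8 + 1,780×36 + 3,400×33.3 = 165,519 + 8,932 + 64,080 + 113,220 = 351,751
volume = 4,770 + 1,540 + 1,780 + 3,400 = 11,490 m³
S = 351,751 / 11,490 = 30.6137 g/kg

30.61 g/kg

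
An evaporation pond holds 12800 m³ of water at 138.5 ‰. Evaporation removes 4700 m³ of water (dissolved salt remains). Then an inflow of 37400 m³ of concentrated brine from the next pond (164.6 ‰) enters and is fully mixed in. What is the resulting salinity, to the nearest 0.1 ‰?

After evaporation: salt = 12,800×138.5 = 1,772,800; volume = 12,800 − 4,700 = 8,100 m³
After mixing: salt = 1,772,800 + 37,400×164.6 = 7,928,840; volume = 8,100 + 37,400 = 45,500 m³
S = 7,928,840 / 45,500 = 174.2602 ‰

174.3 ‰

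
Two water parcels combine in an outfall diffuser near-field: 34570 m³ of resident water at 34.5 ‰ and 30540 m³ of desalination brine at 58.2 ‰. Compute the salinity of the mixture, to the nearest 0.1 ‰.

Weighted by volume,
salt = 34,570×34.5 + 30,540×58.2 = 1,192,665 + 1,777,428 = 2,970,093
volume = 34,570 + 30,540 = 65,110 m³
S = 2,970,093 / 65,110 = 45.617 ‰

45.6 ‰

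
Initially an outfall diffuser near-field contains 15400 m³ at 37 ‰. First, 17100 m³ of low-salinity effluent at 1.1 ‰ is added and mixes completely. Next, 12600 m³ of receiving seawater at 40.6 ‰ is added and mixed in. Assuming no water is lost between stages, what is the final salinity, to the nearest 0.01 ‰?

24.39 ‰

Conserving salt mass:
Initial salt = 15,400×37 = 569,800
After stage 1: salt = 569,800 + 17,100×1.1 = 588,610; volume = 32,500 m³; S = 18.111 ‰
After stage 2: salt = 588,610 + 12,600×40.6 = 1,100,170; volume = 45,100 m³
S = 1,100,170 / 45,100 = 24.394 ‰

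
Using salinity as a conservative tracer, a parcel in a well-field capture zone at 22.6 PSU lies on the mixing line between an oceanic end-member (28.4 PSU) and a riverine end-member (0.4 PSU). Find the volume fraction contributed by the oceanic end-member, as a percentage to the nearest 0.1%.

79.3%

Let g be the oceanic fraction. Salt balance per unit volume:
g×28.4 + (1−g)×0.4 = 22.6
g = (22.6 − 0.4) / (28.4 − 0.4) = 22.2/28 = 0.7929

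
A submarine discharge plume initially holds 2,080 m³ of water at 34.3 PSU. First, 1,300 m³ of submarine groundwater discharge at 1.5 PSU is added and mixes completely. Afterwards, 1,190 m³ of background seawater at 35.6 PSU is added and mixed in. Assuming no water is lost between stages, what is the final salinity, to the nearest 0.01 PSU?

25.31 PSU

By conservation of dissolved salt,
Initial salt = 2,080×34.3 = 71,344
After stage 1: salt = 71,344 + 1,300×1.5 = 73,294; volume = 3,380 m³; S = 21.685 PSU
After stage 2: salt = 73,294 + 1,190×35.6 = 115,658; volume = 4,570 m³
S = 115,658 / 4,570 = 25.3081 PSU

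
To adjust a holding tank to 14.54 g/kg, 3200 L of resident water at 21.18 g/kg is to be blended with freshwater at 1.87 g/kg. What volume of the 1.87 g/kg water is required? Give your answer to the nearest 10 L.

1680 L

Salt balance: 3,200×21.18 + V×1.87 = (3,200+V)×14.54
67,776 + 1.87V = 46,528 + 14.54V
21,248 = 12.67V
V = 1,677.03 L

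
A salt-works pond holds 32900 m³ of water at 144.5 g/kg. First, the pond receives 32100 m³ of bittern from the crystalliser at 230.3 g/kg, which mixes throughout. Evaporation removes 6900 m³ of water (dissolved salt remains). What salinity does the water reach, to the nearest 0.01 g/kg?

After mixing: salt = 32,900×144.5 + 32,100×230.3 = 12,146,680; volume = 65,000 m³
After evaporation: salt unchanged = 12,146,680; volume = 65,000 − 6,900 = 58,100 m³
S = 12,146,680 / 58,100 = 209.0651 g/kg

209.07 g/kg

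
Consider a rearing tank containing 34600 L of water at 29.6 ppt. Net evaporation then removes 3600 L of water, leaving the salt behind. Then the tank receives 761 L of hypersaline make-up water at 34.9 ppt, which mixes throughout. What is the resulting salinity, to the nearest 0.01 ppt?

After evaporation: salt = 34,600×29.6 = 1,024,160; volume = 34,600 − 3,600 = 31,000 L
After mixing: salt = 1,024,160 + 761×34.9 = 1,050,718.9; volume = 31,000 + 761 = 31,761 L
S = 1,050,718.9 / 31,761 = 33.082 ppt

33.08 ppt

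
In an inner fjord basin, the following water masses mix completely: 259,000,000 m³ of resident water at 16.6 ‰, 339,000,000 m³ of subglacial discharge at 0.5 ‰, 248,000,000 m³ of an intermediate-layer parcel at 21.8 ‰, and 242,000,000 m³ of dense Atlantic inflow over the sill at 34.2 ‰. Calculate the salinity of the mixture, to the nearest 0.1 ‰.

16.7 ‰

Total salt / total volume:
salt = 259,000,000×16.6 + 339,000,000×0.5 + 248,000,000×21.8 + 242,000,000×34.2 = 4,299,400,000 + 169,500,000 + 5,406,400,000 + 8,276,400,000 = 18,151,700,000
volume = 259,000,000 + 339,000,000 + 248,000,000 + 242,000,000 = 1,088,000,000 m³
S = 18,151,700,000 / 1,088,000,000 = 16.684 ‰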